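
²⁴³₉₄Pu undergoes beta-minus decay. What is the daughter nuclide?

Beta-minus decay: mass number changes by +0, atomic number by +1.
A: 243 = 243; Z: 94 + 1 = 95.
Z = 95 is americium, so the daughter is ²⁴³₉₅Am.

Am-243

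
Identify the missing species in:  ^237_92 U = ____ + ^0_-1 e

Np-237

Conserve mass number: 237 = A + 0, so A = 237.
Conserve atomic number: 92 = Z − 1, so Z = 93.
Z = 93 is neptunium, so the species is ^237_93 Np.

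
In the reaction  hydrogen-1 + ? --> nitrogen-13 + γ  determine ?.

Conserve mass number: 1 + A = 13 + 0, so A = 12.
Conserve atomic number: 1 + Z = 7 + 0, so Z = 6.
Z = 6 is carbon, so the species is carbon-12.

C-12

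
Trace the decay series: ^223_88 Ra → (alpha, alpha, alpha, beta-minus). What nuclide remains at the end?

Start: (A, Z) = (223, 88).
After α: (219, 86).
After α: (215, 84).
After α: (211, 82).
After β⁻: (211, 83).
Z = 83 is bismuth.

Bi-211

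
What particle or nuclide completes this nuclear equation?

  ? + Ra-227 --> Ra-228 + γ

neutron

Conserve mass number: A + 227 = 228 + 0, so A = 1.
Conserve atomic number: Z + 88 = 88 + 0, so Z = 0.
A = 1 and Z = 0 is n — a neutron.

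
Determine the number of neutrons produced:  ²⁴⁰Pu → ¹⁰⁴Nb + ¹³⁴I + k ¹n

Conserve mass number: 240 = 104 + 134 + k, so k = 240 − 238 = 2.
Check atomic number: 94 = 41 + 53 + 0 = 94. ✓

2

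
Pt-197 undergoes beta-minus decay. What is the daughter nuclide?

Beta-minus decay: mass number changes by +0, atomic number by +1.
A: 197 = 197; Z: 78 + 1 = 79.
Z = 79 is gold, so the daughter is Au-197.

Au-197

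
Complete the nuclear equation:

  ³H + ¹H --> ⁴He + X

gamma ray

Conserve mass number: 3 + 1 = 4 + A, so A = 0.
Conserve atomic number: 1 + 1 = 2 + Z, so Z = 0.
A = 0 and Z = 0 is γ — a gamma ray.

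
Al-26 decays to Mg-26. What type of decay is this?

ΔA = 26 − 26 = 0; ΔZ = 12 − 13 = -1.
A is unchanged and Z drops by 1 — a proton has become a neutron (β⁺ emission or electron capture).

beta-plus decay or electron capture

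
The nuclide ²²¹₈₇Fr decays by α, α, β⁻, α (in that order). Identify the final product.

Pb-209

Start: (A, Z) = (221, 87).
After α: (217, 85).
After α: (213, 83).
After β⁻: (213, 84).
After α: (209, 82).
Z = 82 is lead.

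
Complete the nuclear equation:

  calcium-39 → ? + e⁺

K-39

Conserve mass number: 39 = A + 0, so A = 39.
Conserve atomic number: 20 = Z + 1, so Z = 19.
Z = 19 is potassium, so the species is potassium-39.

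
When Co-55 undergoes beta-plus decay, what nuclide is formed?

Fe-55

Beta-plus decay: mass number changes by +0, atomic number by -1.
A: 55 = 55; Z: 27 − 1 = 26.
Z = 26 is iron, so the daughter is Fe-55.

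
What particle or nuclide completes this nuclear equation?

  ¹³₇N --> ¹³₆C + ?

positron

Conserve mass number: 13 = 13 + A, so A = 0.
Conserve atomic number: 7 = 6 + Z, so Z = 1.
A = 0 and Z = 1 is ⁰₁e — a positron.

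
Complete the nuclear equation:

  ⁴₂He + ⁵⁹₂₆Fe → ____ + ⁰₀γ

Conserve mass number: 4 + 59 = A + 0, so A = 63.
Conserve atomic number: 2 + 26 = Z + 0, so Z = 28.
Z = 28 is nickel, so the species is ⁶³₂₈Ni.

Ni-63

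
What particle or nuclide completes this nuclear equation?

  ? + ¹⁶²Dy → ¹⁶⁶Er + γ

alpha particle

Conserve mass number: A + 162 = 166 + 0, so A = 4.
Conserve atomic number: Z + 66 = 68 + 0, so Z = 2.
A = 4 and Z = 2 is ⁴He — an alpha particle.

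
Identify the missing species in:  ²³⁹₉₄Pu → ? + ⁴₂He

U-235

Conserve mass number: 239 = A + 4, so A = 235.
Conserve atomic number: 94 = Z + 2, so Z = 92.
Z = 92 is uranium, so the species is ²³⁵₉₂U.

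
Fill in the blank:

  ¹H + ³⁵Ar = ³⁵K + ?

Conserve mass number: 1 + 35 = 35 + A, so A = 1.
Conserve atomic number: 1 + 18 = 19 + Z, so Z = 0.
A = 1 and Z = 0 is ¹n — a neutron.

neutron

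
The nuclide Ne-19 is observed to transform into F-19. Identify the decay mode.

beta-plus decay or electron capture

ΔA = 19 − 19 = 0; ΔZ = 9 − 10 = -1.
A is unchanged and Z drops by 1 — a proton has become a neutron (β⁺ emission or electron capture).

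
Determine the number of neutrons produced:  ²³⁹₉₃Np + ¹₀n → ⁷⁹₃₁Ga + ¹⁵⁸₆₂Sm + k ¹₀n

Conserve mass number: 240 = 79 + 158 + k, so k = 240 − 237 = 3.
Check atomic number: 93 = 31 + 62 + 0 = 93. ✓

3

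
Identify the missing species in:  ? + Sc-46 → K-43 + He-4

Conserve mass number: A + 46 = 43 + 4, so A = 1.
Conserve atomic number: Z + 21 = 19 + 2, so Z = 0.
A = 1 and Z = 0 is n — a neutron.

neutron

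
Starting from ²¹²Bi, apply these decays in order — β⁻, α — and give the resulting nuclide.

Start: (A, Z) = (212, 83).
After β⁻: (212, 84).
After α: (208, 82).
Z = 82 is lead.

Pb-208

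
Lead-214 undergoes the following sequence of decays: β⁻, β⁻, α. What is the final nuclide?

Pb-210

Start: (A, Z) = (214, 82).
After β⁻: (214, 83).
After β⁻: (214, 84).
After α: (210, 82).
Z = 82 is lead.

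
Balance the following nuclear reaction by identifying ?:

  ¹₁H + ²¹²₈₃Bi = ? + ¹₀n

Po-212

Conserve mass number: 1 + 212 = A + 1, so A = 212.
Conserve atomic number: 1 + 83 = Z + 0, so Z = 84.
Z = 84 is polonium, so the species is ²¹²₈₄Po.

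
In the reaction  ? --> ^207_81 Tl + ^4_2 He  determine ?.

Bi-211

Conserve mass number: A = 207 + 4, so A = 211.
Conserve atomic number: Z = 81 + 2, so Z = 83.
Z = 83 is bismuth, so the species is ^211_83 Bi.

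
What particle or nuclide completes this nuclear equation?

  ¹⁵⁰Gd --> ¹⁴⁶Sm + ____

Conserve mass number: 150 = 146 + A, so A = 4.
Conserve atomic number: 64 = 62 + Z, so Z = 2.
A = 4 and Z = 2 is ⁴He — an alpha particle.

alpha particle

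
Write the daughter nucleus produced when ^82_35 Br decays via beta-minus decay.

Kr-82

Beta-minus decay: mass number changes by +0, atomic number by +1.
A: 82 = 82; Z: 35 + 1 = 36.
Z = 36 is krypton, so the daughter is ^82_36 Kr.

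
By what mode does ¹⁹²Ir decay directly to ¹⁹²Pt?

beta-minus decay

ΔA = 192 − 192 = 0; ΔZ = 78 − 77 = +1.
A is unchanged and Z rises by 1 — a neutron has become a proton (β⁻ decay).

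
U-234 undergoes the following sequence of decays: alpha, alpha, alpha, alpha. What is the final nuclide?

Po-218

Start: (A, Z) = (234, 92).
After α: (230, 90).
After α: (226, 88).
After α: (222, 86).
After α: (218, 84).
Z = 84 is polonium.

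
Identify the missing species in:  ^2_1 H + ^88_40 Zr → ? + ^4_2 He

Y-86

Conserve mass number: 2 + 88 = A + 4, so A = 86.
Conserve atomic number: 1 + 40 = Z + 2, so Z = 39.
Z = 39 is yttrium, so the species is ^86_39 Y.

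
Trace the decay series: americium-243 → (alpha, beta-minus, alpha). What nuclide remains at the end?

U-235

Start: (A, Z) = (243, 95).
After α: (239, 93).
After β⁻: (239, 94).
After α: (235, 92).
Z = 92 is uranium.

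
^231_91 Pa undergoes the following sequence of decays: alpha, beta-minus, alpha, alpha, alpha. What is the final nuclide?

Po-215

Start: (A, Z) = (231, 91).
After α: (227, 89).
After β⁻: (227, 90).
After α: (223, 88).
After α: (219, 86).
After α: (215, 84).
Z = 84 is polonium.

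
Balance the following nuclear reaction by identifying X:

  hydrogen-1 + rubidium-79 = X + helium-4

Conserve mass number: 1 + 79 = A + 4, so A = 76.
Conserve atomic number: 1 + 37 = Z + 2, so Z = 36.
Z = 36 is krypton, so the species is krypton-76.

Kr-76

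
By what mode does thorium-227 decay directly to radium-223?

ΔA = 223 − 227 = -4; ΔZ = 88 − 90 = -2.
A drops by 4 and Z drops by 2 — the signature of alpha emission.

alpha decay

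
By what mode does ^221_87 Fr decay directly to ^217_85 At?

ΔA = 217 − 221 = -4; ΔZ = 85 − 87 = -2.
A drops by 4 and Z drops by 2 — the signature of alpha emission.

alpha decay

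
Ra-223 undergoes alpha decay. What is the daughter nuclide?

Rn-219

Alpha decay: mass number changes by -4, atomic number by -2.
A: 223 − 4 = 219; Z: 88 − 2 = 86.
Z = 86 is radon, so the daughter is Rn-219.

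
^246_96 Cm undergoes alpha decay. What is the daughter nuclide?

Pu-242

Alpha decay: mass number changes by -4, atomic number by -2.
A: 246 − 4 = 242; Z: 96 − 2 = 94.
Z = 94 is plutonium, so the daughter is ^242_94 Pu.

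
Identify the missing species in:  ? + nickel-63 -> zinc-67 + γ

Conserve mass number: A + 63 = 67 + 0, so A = 4.
Conserve atomic number: Z + 28 = 30 + 0, so Z = 2.
A = 4 and Z = 2 is helium-4 — an alpha particle.

alpha particle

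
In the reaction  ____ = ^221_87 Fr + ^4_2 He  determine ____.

Ac-225

Conserve mass number: A = 221 + 4, so A = 225.
Conserve atomic number: Z = 87 + 2, so Z = 89.
Z = 89 is actinium, so the species is ^225_89 Ac.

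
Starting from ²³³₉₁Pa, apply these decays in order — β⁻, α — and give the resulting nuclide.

Start: (A, Z) = (233, 91).
After β⁻: (233, 92).
After α: (229, 90).
Z = 90 is thorium.

Th-229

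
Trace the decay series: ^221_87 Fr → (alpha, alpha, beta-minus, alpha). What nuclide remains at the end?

Start: (A, Z) = (221, 87).
After α: (217, 85).
After α: (213, 83).
After β⁻: (213, 84).
After α: (209, 82).
Z = 82 is lead.

Pb-209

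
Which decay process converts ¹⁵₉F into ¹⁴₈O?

ΔA = 14 − 15 = -1; ΔZ = 8 − 9 = -1.
A drops by 1 and Z drops by 1 — a proton was emitted.

proton emission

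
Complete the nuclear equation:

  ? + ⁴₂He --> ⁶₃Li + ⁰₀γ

Conserve mass number: A + 4 = 6 + 0, so A = 2.
Conserve atomic number: Z + 2 = 3 + 0, so Z = 1.
A = 2 and Z = 1 is ²₁H — a deuteron.

deuteron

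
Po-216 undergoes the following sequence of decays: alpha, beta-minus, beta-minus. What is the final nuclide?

Start: (A, Z) = (216, 84).
After α: (212, 82).
After β⁻: (212, 83).
After β⁻: (212, 84).
Z = 84 is polonium.

Po-212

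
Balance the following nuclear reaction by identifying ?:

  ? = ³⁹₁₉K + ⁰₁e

Conserve mass number: A = 39 + 0, so A = 39.
Conserve atomic number: Z = 19 + 1, so Z = 20.
Z = 20 is calcium, so the species is ³⁹₂₀Ca.

Ca-39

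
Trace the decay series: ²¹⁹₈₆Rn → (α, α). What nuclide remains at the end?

Pb-211

Start: (A, Z) = (219, 86).
After α: (215, 84).
After α: (211, 82).
Z = 82 is lead.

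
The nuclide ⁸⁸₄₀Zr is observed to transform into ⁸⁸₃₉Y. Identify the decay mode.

beta-plus decay or electron capture

ΔA = 88 − 88 = 0; ΔZ = 39 − 40 = -1.
A is unchanged and Z drops by 1 — a proton has become a neutron (β⁺ emission or electron capture).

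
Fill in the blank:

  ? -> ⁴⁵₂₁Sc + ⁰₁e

Conserve mass number: A = 45 + 0, so A = 45.
Conserve atomic number: Z = 21 + 1, so Z = 22.
Z = 22 is titanium, so the species is ⁴⁵₂₂Ti.

Ti-45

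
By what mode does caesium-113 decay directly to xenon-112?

proton emission

ΔA = 112 − 113 = -1; ΔZ = 54 − 55 = -1.
A drops by 1 and Z drops by 1 — a proton was emitted.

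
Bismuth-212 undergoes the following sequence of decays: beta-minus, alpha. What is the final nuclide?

Start: (A, Z) = (212, 83).
After β⁻: (212, 84).
After α: (208, 82).
Z = 82 is lead.

Pb-208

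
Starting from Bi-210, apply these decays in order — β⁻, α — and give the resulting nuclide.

Pb-206

Start: (A, Z) = (210, 83).
After β⁻: (210, 84).
After α: (206, 82).
Z = 82 is lead.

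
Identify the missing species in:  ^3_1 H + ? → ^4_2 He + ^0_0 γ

Conserve mass number: 3 + A = 4 + 0, so A = 1.
Conserve atomic number: 1 + Z = 2 + 0, so Z = 1.
A = 1 and Z = 1 is ^1_1 H — a proton.

proton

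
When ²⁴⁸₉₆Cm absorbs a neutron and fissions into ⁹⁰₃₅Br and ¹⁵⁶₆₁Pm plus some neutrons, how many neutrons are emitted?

Conserve mass number: 249 = 90 + 156 + k, so k = 249 − 246 = 3.
Check atomic number: 96 = 35 + 61 + 0 = 96. ✓

3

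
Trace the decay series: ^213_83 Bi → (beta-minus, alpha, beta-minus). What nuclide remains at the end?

Bi-209

Start: (A, Z) = (213, 83).
After β⁻: (213, 84).
After α: (209, 82).
After β⁻: (209, 83).
Z = 83 is bismuth.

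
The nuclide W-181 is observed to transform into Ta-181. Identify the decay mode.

ΔA = 181 − 181 = 0; ΔZ = 73 − 74 = -1.
A is unchanged and Z drops by 1 — a proton has become a neutron (β⁺ emission or electron capture).

beta-plus decay or electron capture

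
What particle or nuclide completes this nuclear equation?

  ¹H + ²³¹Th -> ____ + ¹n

Conserve mass number: 1 + 231 = A + 1, so A = 231.
Conserve atomic number: 1 + 90 = Z + 0, so Z = 91.
Z = 91 is protactinium, so the species is ²³¹Pa.

Pa-231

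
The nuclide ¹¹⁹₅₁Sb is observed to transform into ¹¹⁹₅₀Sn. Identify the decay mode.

ΔA = 119 − 119 = 0; ΔZ = 50 − 51 = -1.
A is unchanged and Z drops by 1 — a proton has become a neutron (β⁺ emission or electron capture).

beta-plus decay or electron capture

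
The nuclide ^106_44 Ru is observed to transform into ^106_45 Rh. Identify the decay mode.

ΔA = 106 − 106 = 0; ΔZ = 45 − 44 = +1.
A is unchanged and Z rises by 1 — a neutron has become a proton (β⁻ decay).

beta-minus decay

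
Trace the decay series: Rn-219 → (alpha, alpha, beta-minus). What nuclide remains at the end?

Start: (A, Z) = (219, 86).
After α: (215, 84).
After α: (211, 82).
After β⁻: (211, 83).
Z = 83 is bismuth.

Bi-211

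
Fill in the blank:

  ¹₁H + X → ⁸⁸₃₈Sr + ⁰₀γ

Rb-87

Conserve mass number: 1 + A = 88 + 0, so A = 87.
Conserve atomic number: 1 + Z = 38 + 0, so Z = 37.
Z = 37 is rubidium, so the species is ⁸⁷₃₇Rb.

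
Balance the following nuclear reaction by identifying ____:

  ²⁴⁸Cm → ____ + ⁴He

Conserve mass number: 248 = A + 4, so A = 244.
Conserve atomic number: 96 = Z + 2, so Z = 94.
Z = 94 is plutonium, so the species is ²⁴⁴Pu.

Pu-244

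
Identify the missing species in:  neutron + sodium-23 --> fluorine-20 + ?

Conserve mass number: 1 + 23 = 20 + A, so A = 4.
Conserve atomic number: 0 + 11 = 9 + Z, so Z = 2.
A = 4 and Z = 2 is helium-4 — an alpha particle.

alpha particle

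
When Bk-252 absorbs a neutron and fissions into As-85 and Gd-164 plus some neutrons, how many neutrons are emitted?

Conserve mass number: 253 = 85 + 164 + k, so k = 253 − 249 = 4.
Check atomic number: 97 = 33 + 64 + 0 = 97. ✓

4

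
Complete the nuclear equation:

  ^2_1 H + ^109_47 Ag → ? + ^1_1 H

Ag-110

Conserve mass number: 2 + 109 = A + 1, so A = 110.
Conserve atomic number: 1 + 47 = Z + 1, so Z = 47.
Z = 47 is silver, so the species is ^110_47 Ag.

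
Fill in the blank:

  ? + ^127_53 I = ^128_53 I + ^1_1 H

Conserve mass number: A + 127 = 128 + 1, so A = 2.
Conserve atomic number: Z + 53 = 53 + 1, so Z = 1.
A = 2 and Z = 1 is ^2_1 H — a deuteron.

deuteron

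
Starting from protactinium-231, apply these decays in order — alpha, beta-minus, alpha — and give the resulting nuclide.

Start: (A, Z) = (231, 91).
After α: (227, 89).
After β⁻: (227, 90).
After α: (223, 88).
Z = 88 is radium.

Ra-223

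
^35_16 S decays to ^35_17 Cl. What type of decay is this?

ΔA = 35 − 35 = 0; ΔZ = 17 − 16 = +1.
A is unchanged and Z rises by 1 — a neutron has become a proton (β⁻ decay).

beta-minus decay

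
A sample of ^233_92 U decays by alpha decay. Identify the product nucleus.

Alpha decay: mass number changes by -4, atomic number by -2.
A: 233 − 4 = 229; Z: 92 − 2 = 90.
Z = 90 is thorium, so the daughter is ^229_90 Th.

Th-229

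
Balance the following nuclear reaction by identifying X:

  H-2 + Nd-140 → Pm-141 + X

neutron

Conserve mass number: 2 + 140 = 141 + A, so A = 1.
Conserve atomic number: 1 + 60 = 61 + Z, so Z = 0.
A = 1 and Z = 0 is n — a neutron.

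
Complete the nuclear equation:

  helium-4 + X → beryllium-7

Conserve mass number: 4 + A = 7, so A = 3.
Conserve atomic number: 2 + Z = 4, so Z = 2.
Z = 2 is helium, so the species is helium-3.

He-3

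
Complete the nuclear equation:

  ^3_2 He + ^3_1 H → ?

Li-6

Conserve mass number: 3 + 3 = A, so A = 6.
Conserve atomic number: 2 + 1 = Z, so Z = 3.
Z = 3 is lithium, so the species is ^6_3 Li.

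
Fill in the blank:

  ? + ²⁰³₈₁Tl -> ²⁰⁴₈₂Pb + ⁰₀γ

proton

Conserve mass number: A + 203 = 204 + 0, so A = 1.
Conserve atomic number: Z + 81 = 82 + 0, so Z = 1.
A = 1 and Z = 1 is ¹₁H — a proton.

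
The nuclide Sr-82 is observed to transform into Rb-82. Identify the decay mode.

ΔA = 82 − 82 = 0; ΔZ = 37 − 38 = -1.
A is unchanged and Z drops by 1 — a proton has become a neutron (β⁺ emission or electron capture).

beta-plus decay or electron capture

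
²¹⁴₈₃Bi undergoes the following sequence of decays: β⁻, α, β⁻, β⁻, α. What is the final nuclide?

Start: (A, Z) = (214, 83).
After β⁻: (214, 84).
After α: (210, 82).
After β⁻: (210, 83).
After β⁻: (210, 84).
After α: (206, 82).
Z = 82 is lead.

Pb-206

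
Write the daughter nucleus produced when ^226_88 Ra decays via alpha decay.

Rn-222

Alpha decay: mass number changes by -4, atomic number by -2.
A: 226 − 4 = 222; Z: 88 − 2 = 86.
Z = 86 is radon, so the daughter is ^222_86 Rn.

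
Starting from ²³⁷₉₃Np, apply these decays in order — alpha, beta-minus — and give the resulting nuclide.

U-233

Start: (A, Z) = (237, 93).
After α: (233, 91).
After β⁻: (233, 92).
Z = 92 is uranium.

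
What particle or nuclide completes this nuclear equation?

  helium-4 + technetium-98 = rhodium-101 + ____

Conserve mass number: 4 + 98 = 101 + A, so A = 1.
Conserve atomic number: 2 + 43 = 45 + Z, so Z = 0.
A = 1 and Z = 0 is neutron — a neutron.

neutron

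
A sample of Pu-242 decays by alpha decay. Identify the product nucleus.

Alpha decay: mass number changes by -4, atomic number by -2.
A: 242 − 4 = 238; Z: 94 − 2 = 92.
Z = 92 is uranium, so the daughter is U-238.

U-238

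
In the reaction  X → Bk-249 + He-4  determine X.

Conserve mass number: A = 249 + 4, so A = 253.
Conserve atomic number: Z = 97 + 2, so Z = 99.
Z = 99 is einsteinium, so the species is Es-253.

Es-253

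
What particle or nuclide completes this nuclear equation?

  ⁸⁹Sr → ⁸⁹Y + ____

Conserve mass number: 89 = 89 + A, so A = 0.
Conserve atomic number: 38 = 39 + Z, so Z = -1.
A = 0 and Z = -1 is e⁻ — a beta-minus particle.

beta-minus particle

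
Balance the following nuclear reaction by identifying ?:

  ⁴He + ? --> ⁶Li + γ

Conserve mass number: 4 + A = 6 + 0, so A = 2.
Conserve atomic number: 2 + Z = 3 + 0, so Z = 1.
A = 2 and Z = 1 is ²H — a deuteron.

deuteron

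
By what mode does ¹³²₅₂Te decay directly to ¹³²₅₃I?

beta-minus decay

ΔA = 132 − 132 = 0; ΔZ = 53 − 52 = +1.
A is unchanged and Z rises by 1 — a neutron has become a proton (β⁻ decay).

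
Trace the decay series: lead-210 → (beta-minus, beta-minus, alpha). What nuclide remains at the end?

Pb-206

Start: (A, Z) = (210, 82).
After β⁻: (210, 83).
After β⁻: (210, 84).
After α: (206, 82).
Z = 82 is lead.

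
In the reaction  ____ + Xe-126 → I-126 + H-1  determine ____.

neutron

Conserve mass number: A + 126 = 126 + 1, so A = 1.
Conserve atomic number: Z + 54 = 53 + 1, so Z = 0.
A = 1 and Z = 0 is n — a neutron.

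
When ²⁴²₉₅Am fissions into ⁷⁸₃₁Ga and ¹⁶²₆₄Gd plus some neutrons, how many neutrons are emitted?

2

Conserve mass number: 242 = 78 + 162 + k, so k = 242 − 240 = 2.
Check atomic number: 95 = 31 + 64 + 0 = 95. ✓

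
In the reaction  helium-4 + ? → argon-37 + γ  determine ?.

Conserve mass number: 4 + A = 37 + 0, so A = 33.
Conserve atomic number: 2 + Z = 18 + 0, so Z = 16.
Z = 16 is sulfur, so the species is sulfur-33.

S-33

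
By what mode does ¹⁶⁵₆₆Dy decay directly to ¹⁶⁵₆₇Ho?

beta-minus decay

ΔA = 165 − 165 = 0; ΔZ = 67 − 66 = +1.
A is unchanged and Z rises by 1 — a neutron has become a proton (β⁻ decay).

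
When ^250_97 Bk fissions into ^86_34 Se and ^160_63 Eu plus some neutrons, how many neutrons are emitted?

4

Conserve mass number: 250 = 86 + 160 + k, so k = 250 − 246 = 4.
Check atomic number: 97 = 34 + 63 + 0 = 97. ✓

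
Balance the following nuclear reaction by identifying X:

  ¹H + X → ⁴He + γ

Conserve mass number: 1 + A = 4 + 0, so A = 3.
Conserve atomic number: 1 + Z = 2 + 0, so Z = 1.
A = 3 and Z = 1 is ³H — a triton.

triton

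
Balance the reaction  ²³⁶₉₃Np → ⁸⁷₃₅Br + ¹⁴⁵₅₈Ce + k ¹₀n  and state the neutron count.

Conserve mass number: 236 = 87 + 145 + k, so k = 236 − 232 = 4.
Check atomic number: 93 = 35 + 58 + 0 = 93. ✓

4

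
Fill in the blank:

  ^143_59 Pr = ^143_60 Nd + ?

Conserve mass number: 143 = 143 + A, so A = 0.
Conserve atomic number: 59 = 60 + Z, so Z = -1.
A = 0 and Z = -1 is ^0_-1 e — a beta-minus particle.

beta-minus particle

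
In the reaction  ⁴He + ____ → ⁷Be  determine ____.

He-3

Conserve mass number: 4 + A = 7, so A = 3.
Conserve atomic number: 2 + Z = 4, so Z = 2.
Z = 2 is helium, so the species is ³He.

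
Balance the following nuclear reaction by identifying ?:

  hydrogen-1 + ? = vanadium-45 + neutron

Ti-45

Conserve mass number: 1 + A = 45 + 1, so A = 45.
Conserve atomic number: 1 + Z = 23 + 0, so Z = 22.
Z = 22 is titanium, so the species is titanium-45.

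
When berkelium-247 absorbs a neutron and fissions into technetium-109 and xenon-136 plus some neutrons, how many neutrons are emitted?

Conserve mass number: 248 = 109 + 136 + k, so k = 248 − 245 = 3.
Check atomic number: 97 = 43 + 54 + 0 = 97. ✓

3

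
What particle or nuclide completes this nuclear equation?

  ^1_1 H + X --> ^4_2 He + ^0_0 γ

Conserve mass number: 1 + A = 4 + 0, so A = 3.
Conserve atomic number: 1 + Z = 2 + 0, so Z = 1.
A = 3 and Z = 1 is ^3_1 H — a triton.

triton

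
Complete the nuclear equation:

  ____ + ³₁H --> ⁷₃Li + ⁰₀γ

alpha particle

Conserve mass number: A + 3 = 7 + 0, so A = 4.
Conserve atomic number: Z + 1 = 3 + 0, so Z = 2.
A = 4 and Z = 2 is ⁴₂He — an alpha particle.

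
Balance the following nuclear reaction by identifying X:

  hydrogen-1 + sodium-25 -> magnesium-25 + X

neutron

Conserve mass number: 1 + 25 = 25 + A, so A = 1.
Conserve atomic number: 1 + 11 = 12 + Z, so Z = 0.
A = 1 and Z = 0 is neutron — a neutron.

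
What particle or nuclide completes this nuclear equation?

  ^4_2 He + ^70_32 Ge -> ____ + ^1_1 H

As-73

Conserve mass number: 4 + 70 = A + 1, so A = 73.
Conserve atomic number: 2 + 32 = Z + 1, so Z = 33.
Z = 33 is arsenic, so the species is ^73_33 As.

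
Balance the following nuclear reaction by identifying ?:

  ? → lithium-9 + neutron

Li-10

Conserve mass number: A = 9 + 1, so A = 10.
Conserve atomic number: Z = 3 + 0, so Z = 3.
Z = 3 is lithium, so the species is lithium-10.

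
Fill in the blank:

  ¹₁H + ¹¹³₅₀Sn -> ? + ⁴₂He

In-110

Conserve mass number: 1 + 113 = A + 4, so A = 110.
Conserve atomic number: 1 + 50 = Z + 2, so Z = 49.
Z = 49 is indium, so the species is ¹¹⁰₄₉In.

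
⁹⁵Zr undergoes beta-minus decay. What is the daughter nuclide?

Nb-95

Beta-minus decay: mass number changes by +0, atomic number by +1.
A: 95 = 95; Z: 40 + 1 = 41.
Z = 41 is niobium, so the daughter is ⁹⁵Nb.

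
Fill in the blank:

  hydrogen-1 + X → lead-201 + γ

Tl-200

Conserve mass number: 1 + A = 201 + 0, so A = 200.
Conserve atomic number: 1 + Z = 82 + 0, so Z = 81.
Z = 81 is thallium, so the species is thallium-200.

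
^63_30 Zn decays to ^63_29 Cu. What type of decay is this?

ΔA = 63 − 63 = 0; ΔZ = 29 − 30 = -1.
A is unchanged and Z drops by 1 — a proton has become a neutron (β⁺ emission or electron capture).

beta-plus decay or electron capture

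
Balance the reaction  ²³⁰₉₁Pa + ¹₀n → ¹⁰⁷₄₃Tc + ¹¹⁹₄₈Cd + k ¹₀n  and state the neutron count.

5

Conserve mass number: 231 = 107 + 119 + k, so k = 231 − 226 = 5.
Check atomic number: 91 = 43 + 48 + 0 = 91. ✓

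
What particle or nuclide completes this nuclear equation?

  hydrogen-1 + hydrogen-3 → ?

He-4

Conserve mass number: 1 + 3 = A, so A = 4.
Conserve atomic number: 1 + 1 = Z, so Z = 2.
A = 4 and Z = 2 is helium-4 — an alpha particle.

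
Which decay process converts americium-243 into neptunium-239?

alpha decay

ΔA = 239 − 243 = -4; ΔZ = 93 − 95 = -2.
A drops by 4 and Z drops by 2 — the signature of alpha emission.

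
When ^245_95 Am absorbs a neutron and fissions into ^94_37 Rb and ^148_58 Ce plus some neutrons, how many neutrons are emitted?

Conserve mass number: 246 = 94 + 148 + k, so k = 246 − 242 = 4.
Check atomic number: 95 = 37 + 58 + 0 = 95. ✓

4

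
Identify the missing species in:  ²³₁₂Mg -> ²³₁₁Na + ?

Conserve mass number: 23 = 23 + A, so A = 0.
Conserve atomic number: 12 = 11 + Z, so Z = 1.
A = 0 and Z = 1 is ⁰₁e — a positron.

positron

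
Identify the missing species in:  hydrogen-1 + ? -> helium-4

Conserve mass number: 1 + A = 4, so A = 3.
Conserve atomic number: 1 + Z = 2, so Z = 1.
A = 3 and Z = 1 is hydrogen-3 — a triton.

triton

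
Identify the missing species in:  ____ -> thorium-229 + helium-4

Conserve mass number: A = 229 + 4, so A = 233.
Conserve atomic number: Z = 90 + 2, so Z = 92.
Z = 92 is uranium, so the species is uranium-233.

U-233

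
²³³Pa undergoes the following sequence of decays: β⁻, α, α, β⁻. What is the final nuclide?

Ac-225

Start: (A, Z) = (233, 91).
After β⁻: (233, 92).
After α: (229, 90).
After α: (225, 88).
After β⁻: (225, 89).
Z = 89 is actinium.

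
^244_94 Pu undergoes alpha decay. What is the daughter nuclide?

U-240

Alpha decay: mass number changes by -4, atomic number by -2.
A: 244 − 4 = 240; Z: 94 − 2 = 92.
Z = 92 is uranium, so the daughter is ^240_92 U.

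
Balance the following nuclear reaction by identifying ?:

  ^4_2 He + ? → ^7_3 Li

triton

Conserve mass number: 4 + A = 7, so A = 3.
Conserve atomic number: 2 + Z = 3, so Z = 1.
A = 3 and Z = 1 is ^3_1 H — a triton.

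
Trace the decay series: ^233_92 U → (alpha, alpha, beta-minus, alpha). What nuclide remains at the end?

Start: (A, Z) = (233, 92).
After α: (229, 90).
After α: (225, 88).
After β⁻: (225, 89).
After α: (221, 87).
Z = 87 is francium.

Fr-221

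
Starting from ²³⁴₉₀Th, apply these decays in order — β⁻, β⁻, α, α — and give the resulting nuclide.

Start: (A, Z) = (234, 90).
After β⁻: (234, 91).
After β⁻: (234, 92).
After α: (230, 90).
After α: (226, 88).
Z = 88 is radium.

Ra-226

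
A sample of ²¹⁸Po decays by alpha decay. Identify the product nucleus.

Pb-214

Alpha decay: mass number changes by -4, atomic number by -2.
A: 218 − 4 = 214; Z: 84 − 2 = 82.
Z = 82 is lead, so the daughter is ²¹⁴Pb.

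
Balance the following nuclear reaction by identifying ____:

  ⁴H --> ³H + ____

Conserve mass number: 4 = 3 + A, so A = 1.
Conserve atomic number: 1 = 1 + Z, so Z = 0.
A = 1 and Z = 0 is ¹n — a neutron.

neutron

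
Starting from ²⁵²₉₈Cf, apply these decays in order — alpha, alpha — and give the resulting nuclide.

Start: (A, Z) = (252, 98).
After α: (248, 96).
After α: (244, 94).
Z = 94 is plutonium.

Pu-244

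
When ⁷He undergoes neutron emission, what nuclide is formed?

He-6

Neutron emission: mass number changes by -1, atomic number by +0.
A: 7 − 1 = 6; Z: 2 = 2.
Z = 2 is helium, so the daughter is ⁶He.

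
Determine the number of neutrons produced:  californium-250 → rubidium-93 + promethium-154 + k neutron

3

Conserve mass number: 250 = 93 + 154 + k, so k = 250 − 247 = 3.
Check atomic number: 98 = 37 + 61 + 0 = 98. ✓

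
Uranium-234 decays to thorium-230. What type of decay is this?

ΔA = 230 − 234 = -4; ΔZ = 90 − 92 = -2.
A drops by 4 and Z drops by 2 — the signature of alpha emission.

alpha decay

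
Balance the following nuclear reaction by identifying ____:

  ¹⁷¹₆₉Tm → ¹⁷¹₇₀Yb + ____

beta-minus particle

Conserve mass number: 171 = 171 + A, so A = 0.
Conserve atomic number: 69 = 70 + Z, so Z = -1.
A = 0 and Z = -1 is ⁰₋₁e — a beta-minus particle.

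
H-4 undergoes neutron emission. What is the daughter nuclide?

Neutron emission: mass number changes by -1, atomic number by +0.
A: 4 − 1 = 3; Z: 1 = 1.
Z = 1 is hydrogen, so the daughter is H-3.

H-3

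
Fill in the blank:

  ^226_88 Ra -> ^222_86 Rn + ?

alpha particle

Conserve mass number: 226 = 222 + A, so A = 4.
Conserve atomic number: 88 = 86 + Z, so Z = 2.
A = 4 and Z = 2 is ^4_2 He — an alpha particle.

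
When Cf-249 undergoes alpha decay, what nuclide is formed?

Alpha decay: mass number changes by -4, atomic number by -2.
A: 249 − 4 = 245; Z: 98 − 2 = 96.
Z = 96 is curium, so the daughter is Cm-245.

Cm-245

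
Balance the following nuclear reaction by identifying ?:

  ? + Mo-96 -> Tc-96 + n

proton

Conserve mass number: A + 96 = 96 + 1, so A = 1.
Conserve atomic number: Z + 42 = 43 + 0, so Z = 1.
A = 1 and Z = 1 is H-1 — a proton.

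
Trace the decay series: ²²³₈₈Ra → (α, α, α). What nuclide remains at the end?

Pb-211

Start: (A, Z) = (223, 88).
After α: (219, 86).
After α: (215, 84).
After α: (211, 82).
Z = 82 is lead.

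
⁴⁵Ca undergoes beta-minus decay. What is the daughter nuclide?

Sc-45

Beta-minus decay: mass number changes by +0, atomic number by +1.
A: 45 = 45; Z: 20 + 1 = 21.
Z = 21 is scandium, so the daughter is ⁴⁵Sc.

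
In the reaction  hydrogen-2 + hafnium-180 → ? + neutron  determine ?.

Conserve mass number: 2 + 180 = A + 1, so A = 181.
Conserve atomic number: 1 + 72 = Z + 0, so Z = 73.
Z = 73 is tantalum, so the species is tantalum-181.

Ta-181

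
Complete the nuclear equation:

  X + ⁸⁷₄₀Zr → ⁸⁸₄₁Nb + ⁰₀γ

proton

Conserve mass number: A + 87 = 88 + 0, so A = 1.
Conserve atomic number: Z + 40 = 41 + 0, so Z = 1.
A = 1 and Z = 1 is ¹₁H — a proton.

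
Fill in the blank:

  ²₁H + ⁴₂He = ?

Li-6

Conserve mass number: 2 + 4 = A, so A = 6.
Conserve atomic number: 1 + 2 = Z, so Z = 3.
Z = 3 is lithium, so the species is ⁶₃Li.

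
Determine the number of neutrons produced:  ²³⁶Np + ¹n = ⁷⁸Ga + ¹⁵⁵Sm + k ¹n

4

Conserve mass number: 237 = 78 + 155 + k, so k = 237 − 233 = 4.
Check atomic number: 93 = 31 + 62 + 0 = 93. ✓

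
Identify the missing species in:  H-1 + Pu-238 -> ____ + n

Am-238

Conserve mass number: 1 + 238 = A + 1, so A = 238.
Conserve atomic number: 1 + 94 = Z + 0, so Z = 95.
Z = 95 is americium, so the species is Am-238.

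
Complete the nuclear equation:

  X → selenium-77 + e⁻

Conserve mass number: A = 77 + 0, so A = 77.
Conserve atomic number: Z = 34 − 1, so Z = 33.
Z = 33 is arsenic, so the species is arsenic-77.

As-77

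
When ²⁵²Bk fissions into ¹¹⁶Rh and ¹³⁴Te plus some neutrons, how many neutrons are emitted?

2

Conserve mass number: 252 = 116 + 134 + k, so k = 252 − 250 = 2.
Check atomic number: 97 = 45 + 52 + 0 = 97. ✓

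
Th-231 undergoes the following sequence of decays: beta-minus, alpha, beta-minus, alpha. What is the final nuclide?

Ra-223

Start: (A, Z) = (231, 90).
After β⁻: (231, 91).
After α: (227, 89).
After β⁻: (227, 90).
After α: (223, 88).
Z = 88 is radium.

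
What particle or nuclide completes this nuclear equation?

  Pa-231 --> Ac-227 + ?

Conserve mass number: 231 = 227 + A, so A = 4.
Conserve atomic number: 91 = 89 + Z, so Z = 2.
A = 4 and Z = 2 is He-4 — an alpha particle.

alpha particle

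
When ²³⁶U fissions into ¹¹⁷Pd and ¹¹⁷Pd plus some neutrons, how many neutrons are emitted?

Conserve mass number: 236 = 117 + 117 + k, so k = 236 − 234 = 2.
Check atomic number: 92 = 46 + 46 + 0 = 92. ✓

2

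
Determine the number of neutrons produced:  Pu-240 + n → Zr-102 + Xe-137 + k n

2

Conserve mass number: 241 = 102 + 137 + k, so k = 241 − 239 = 2.
Check atomic number: 94 = 40 + 54 + 0 = 94. ✓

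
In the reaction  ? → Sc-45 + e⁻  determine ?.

Ca-45

Conserve mass number: A = 45 + 0, so A = 45.
Conserve atomic number: Z = 21 − 1, so Z = 20.
Z = 20 is calcium, so the species is Ca-45.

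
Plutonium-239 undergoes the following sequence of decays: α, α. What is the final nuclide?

Start: (A, Z) = (239, 94).
After α: (235, 92).
After α: (231, 90).
Z = 90 is thorium.

Th-231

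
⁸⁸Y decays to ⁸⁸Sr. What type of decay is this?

ΔA = 88 − 88 = 0; ΔZ = 38 − 39 = -1.
A is unchanged and Z drops by 1 — a proton has become a neutron (β⁺ emission or electron capture).

beta-plus decay or electron capture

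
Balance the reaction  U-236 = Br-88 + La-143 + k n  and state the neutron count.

5

Conserve mass number: 236 = 88 + 143 + k, so k = 236 − 231 = 5.
Check atomic number: 92 = 35 + 57 + 0 = 92. ✓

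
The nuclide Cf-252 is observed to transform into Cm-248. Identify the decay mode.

ΔA = 248 − 252 = -4; ΔZ = 96 − 98 = -2.
A drops by 4 and Z drops by 2 — the signature of alpha emission.

alpha decay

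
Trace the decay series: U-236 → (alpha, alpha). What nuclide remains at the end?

Start: (A, Z) = (236, 92).
After α: (232, 90).
After α: (228, 88).
Z = 88 is radium.

Ra-228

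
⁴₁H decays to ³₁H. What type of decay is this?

ΔA = 3 − 4 = -1; ΔZ = 1 − 1 = +0.
A drops by 1 with Z unchanged — a neutron was emitted.

neutron emission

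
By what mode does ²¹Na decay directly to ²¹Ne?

beta-plus decay or electron capture

ΔA = 21 − 21 = 0; ΔZ = 10 − 11 = -1.
A is unchanged and Z drops by 1 — a proton has become a neutron (β⁺ emission or electron capture).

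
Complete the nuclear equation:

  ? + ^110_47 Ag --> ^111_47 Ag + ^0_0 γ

neutron

Conserve mass number: A + 110 = 111 + 0, so A = 1.
Conserve atomic number: Z + 47 = 47 + 0, so Z = 0.
A = 1 and Z = 0 is ^1_0 n — a neutron.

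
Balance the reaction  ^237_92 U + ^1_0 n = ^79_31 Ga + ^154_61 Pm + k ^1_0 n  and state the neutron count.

Conserve mass number: 238 = 79 + 154 + k, so k = 238 − 233 = 5.
Check atomic number: 92 = 31 + 61 + 0 = 92. ✓

5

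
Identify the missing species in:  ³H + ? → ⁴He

proton

Conserve mass number: 3 + A = 4, so A = 1.
Conserve atomic number: 1 + Z = 2, so Z = 1.
A = 1 and Z = 1 is ¹H — a proton.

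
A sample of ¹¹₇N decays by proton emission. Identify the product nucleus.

Proton emission: mass number changes by -1, atomic number by -1.
A: 11 − 1 = 10; Z: 7 − 1 = 6.
Z = 6 is carbon, so the daughter is ¹⁰₆C.

C-10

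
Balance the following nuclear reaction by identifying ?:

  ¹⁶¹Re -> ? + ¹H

W-160

Conserve mass number: 161 = A + 1, so A = 160.
Conserve atomic number: 75 = Z + 1, so Z = 74.
Z = 74 is tungsten, so the species is ¹⁶⁰W.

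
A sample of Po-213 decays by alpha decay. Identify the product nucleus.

Pb-209

Alpha decay: mass number changes by -4, atomic number by -2.
A: 213 − 4 = 209; Z: 84 − 2 = 82.
Z = 82 is lead, so the daughter is Pb-209.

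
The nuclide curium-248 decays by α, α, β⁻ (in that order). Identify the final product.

Np-240

Start: (A, Z) = (248, 96).
After α: (244, 94).
After α: (240, 92).
After β⁻: (240, 93).
Z = 93 is neptunium.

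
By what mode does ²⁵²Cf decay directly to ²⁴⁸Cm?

alpha decay

ΔA = 248 − 252 = -4; ΔZ = 96 − 98 = -2.
A drops by 4 and Z drops by 2 — the signature of alpha emission.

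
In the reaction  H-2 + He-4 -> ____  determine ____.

Conserve mass number: 2 + 4 = A, so A = 6.
Conserve atomic number: 1 + 2 = Z, so Z = 3.
Z = 3 is lithium, so the species is Li-6.

Li-6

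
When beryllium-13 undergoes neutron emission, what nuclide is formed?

Be-12

Neutron emission: mass number changes by -1, atomic number by +0.
A: 13 − 1 = 12; Z: 4 = 4.
Z = 4 is beryllium, so the daughter is beryllium-12.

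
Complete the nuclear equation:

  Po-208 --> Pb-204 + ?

alpha particle

Conserve mass number: 208 = 204 + A, so A = 4.
Conserve atomic number: 84 = 82 + Z, so Z = 2.
A = 4 and Z = 2 is He-4 — an alpha particle.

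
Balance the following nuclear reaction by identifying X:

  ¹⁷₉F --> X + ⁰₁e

Conserve mass number: 17 = A + 0, so A = 17.
Conserve atomic number: 9 = Z + 1, so Z = 8.
Z = 8 is oxygen, so the species is ¹⁷₈O.

O-17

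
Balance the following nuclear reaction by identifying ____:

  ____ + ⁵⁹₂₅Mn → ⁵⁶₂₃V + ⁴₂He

neutron

Conserve mass number: A + 59 = 56 + 4, so A = 1.
Conserve atomic number: Z + 25 = 23 + 2, so Z = 0.
A = 1 and Z = 0 is ¹₀n — a neutron.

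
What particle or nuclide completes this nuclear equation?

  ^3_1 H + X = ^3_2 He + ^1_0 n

Conserve mass number: 3 + A = 3 + 1, so A = 1.
Conserve atomic number: 1 + Z = 2 + 0, so Z = 1.
A = 1 and Z = 1 is ^1_1 H — a proton.

proton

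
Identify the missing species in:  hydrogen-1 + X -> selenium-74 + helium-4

Br-77

Conserve mass number: 1 + A = 74 + 4, so A = 77.
Conserve atomic number: 1 + Z = 34 + 2, so Z = 35.
Z = 35 is bromine, so the species is bromine-77.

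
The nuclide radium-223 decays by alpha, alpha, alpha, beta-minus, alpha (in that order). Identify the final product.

Tl-207

Start: (A, Z) = (223, 88).
After α: (219, 86).
After α: (215, 84).
After α: (211, 82).
After β⁻: (211, 83).
After α: (207, 81).
Z = 81 is thallium.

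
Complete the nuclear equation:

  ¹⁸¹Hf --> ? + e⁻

Ta-181

Conserve mass number: 181 = A + 0, so A = 181.
Conserve atomic number: 72 = Z − 1, so Z = 73.
Z = 73 is tantalum, so the species is ¹⁸¹Ta.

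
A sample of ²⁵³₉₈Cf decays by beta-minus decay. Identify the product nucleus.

Es-253

Beta-minus decay: mass number changes by +0, atomic number by +1.
A: 253 = 253; Z: 98 + 1 = 99.
Z = 99 is einsteinium, so the daughter is ²⁵³₉₉Es.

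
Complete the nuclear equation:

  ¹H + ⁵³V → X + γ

Conserve mass number: 1 + 53 = A + 0, so A = 54.
Conserve atomic number: 1 + 23 = Z + 0, so Z = 24.
Z = 24 is chromium, so the species is ⁵⁴Cr.

Cr-54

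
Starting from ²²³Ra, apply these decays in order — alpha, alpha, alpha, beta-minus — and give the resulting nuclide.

Start: (A, Z) = (223, 88).
After α: (219, 86).
After α: (215, 84).
After α: (211, 82).
After β⁻: (211, 83).
Z = 83 is bismuth.

Bi-211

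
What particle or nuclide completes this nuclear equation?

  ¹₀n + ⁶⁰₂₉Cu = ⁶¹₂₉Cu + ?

Conserve mass number: 1 + 60 = 61 + A, so A = 0.
Conserve atomic number: 0 + 29 = 29 + Z, so Z = 0.
A = 0 and Z = 0 is ⁰₀γ — a gamma ray.

gamma ray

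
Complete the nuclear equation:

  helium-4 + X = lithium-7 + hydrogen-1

Conserve mass number: 4 + A = 7 + 1, so A = 4.
Conserve atomic number: 2 + Z = 3 + 1, so Z = 2.
A = 4 and Z = 2 is helium-4 — an alpha particle.

alpha particle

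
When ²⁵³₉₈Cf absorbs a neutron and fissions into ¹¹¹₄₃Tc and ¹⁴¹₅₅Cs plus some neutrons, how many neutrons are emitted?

2

Conserve mass number: 254 = 111 + 141 + k, so k = 254 − 252 = 2.
Check atomic number: 98 = 43 + 55 + 0 = 98. ✓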